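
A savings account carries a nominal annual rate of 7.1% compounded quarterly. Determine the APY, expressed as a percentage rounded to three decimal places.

EAR = (1 + 0.071/4)^4 − 1.
= (1 + 0.017750)^4 − 1 = 1.072913 − 1 = 7.291%.

7.291%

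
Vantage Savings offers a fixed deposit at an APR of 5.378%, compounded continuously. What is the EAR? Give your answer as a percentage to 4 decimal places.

With continuous compounding, EAR = e^0.05378 − 1.
e^0.05378 = 1.055252, so EAR = 0.055252 = 5.5252%.

5.5252%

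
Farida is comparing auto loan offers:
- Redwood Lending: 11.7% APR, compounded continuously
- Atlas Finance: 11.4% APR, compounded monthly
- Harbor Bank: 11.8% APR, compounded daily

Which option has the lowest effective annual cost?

Atlas Finance

Redwood Lending: e^0.117 − 1 = 12.412%
Atlas Finance: (1 + 0.114/12)^12 − 1 = 12.015%
Harbor Bank: (1 + 0.118/365)^365 − 1 = 12.522%
The lowest effective annual rate is Atlas Finance at 12.015%.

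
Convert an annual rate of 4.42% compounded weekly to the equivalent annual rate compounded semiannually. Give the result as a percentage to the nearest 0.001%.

EAR = (1 + 0.0442/52)^52 − 1 = 0.045172.
Solve (1 + r/2)^2 = 1.045172: r/2 = 1.045172^(1/2) − 1 = 0.022336, so r = 0.044673 = 4.467%.

4.467%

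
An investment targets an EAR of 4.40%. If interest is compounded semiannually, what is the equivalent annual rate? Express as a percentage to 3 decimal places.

(1 + r/2)^2 − 1 = 0.0440, so 1 + r/2 = 1.0440^(1/2).
r/2 = 0.021763, so r = 0.043526 = 4.353%.

4.353%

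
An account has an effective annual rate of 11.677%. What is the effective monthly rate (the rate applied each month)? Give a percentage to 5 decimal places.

The per-month rate i satisfies (1 + i)^12 = 1 + 0.11677.
i = 1.11677^(1/12) − 1 = 0.0092459 = 0.92459%.

0.92459%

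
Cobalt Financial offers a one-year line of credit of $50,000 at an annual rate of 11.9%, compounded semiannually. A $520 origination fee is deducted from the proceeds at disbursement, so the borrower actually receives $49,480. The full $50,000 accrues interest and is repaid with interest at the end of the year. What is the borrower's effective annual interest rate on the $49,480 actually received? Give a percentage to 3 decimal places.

Amount owed after one year: 50,000 × (1 + 0.119/2)^2 = 50,000 × 1.122540 = $56,127.01.
Effective rate on net proceeds: 56,127.01 / 49,480 − 1 = 0.134337 = 13.434%.

13.434%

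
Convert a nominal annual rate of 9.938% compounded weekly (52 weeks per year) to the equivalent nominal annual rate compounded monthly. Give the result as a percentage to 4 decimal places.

EAR = (1 + 0.09938/52)^52 − 1 = 0.104381.
Solve (1 + r/12)^12 = 1.104381: r/12 = 1.104381^(1/12) − 1 = 0.008308, so r = 0.099697 = 9.9697%.

9.9697%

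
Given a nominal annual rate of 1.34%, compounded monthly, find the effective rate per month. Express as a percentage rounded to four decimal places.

0.1117%

With a nominal annual rate compounded monthly, the periodic rate is the nominal rate divided by 12.
i = 0.0134 / 12 = 0.0011167 = 0.1117%.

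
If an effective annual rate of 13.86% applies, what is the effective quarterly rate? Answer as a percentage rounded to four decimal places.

The per-quarter rate i satisfies (1 + i)^4 = 1 + 0.1386.
i = 1.1386^(1/4) − 1 = 0.0329821 = 3.2982%.

3.2982%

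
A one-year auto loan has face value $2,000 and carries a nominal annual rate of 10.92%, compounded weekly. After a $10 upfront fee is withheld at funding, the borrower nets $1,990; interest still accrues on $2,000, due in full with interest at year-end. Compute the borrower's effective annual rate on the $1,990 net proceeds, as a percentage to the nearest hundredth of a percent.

Amount owed after one year: 2,000 × (1 + 0.1092/52)^52 = 2,000 × 1.115258 = $2,230.52.
Effective rate on net proceeds: 2,230.52 / 1,990 − 1 = 0.120862 = 12.09%.

12.09%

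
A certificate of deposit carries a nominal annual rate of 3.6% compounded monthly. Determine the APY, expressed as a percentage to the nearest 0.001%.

3.660%

EAR = (1 + 0.036/12)^12 − 1.
= 1.036600 − 1 = 3.660%.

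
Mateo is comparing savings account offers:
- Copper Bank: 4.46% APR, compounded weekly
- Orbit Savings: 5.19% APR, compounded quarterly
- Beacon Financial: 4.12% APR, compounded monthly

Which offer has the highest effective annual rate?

Copper Bank: (1 + 0.0446/52)^52 − 1 = 4.559%
Orbit Savings: (1 + 0.0519/4)^4 − 1 = 5.292%
Beacon Financial: (1 + 0.0412/12)^12 − 1 = 4.199%
The highest effective annual rate is Orbit Savings at 5.292%.

Orbit Savings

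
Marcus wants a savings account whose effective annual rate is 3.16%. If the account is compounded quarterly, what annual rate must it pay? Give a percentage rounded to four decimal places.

3.1232%

(1 + r/4)^4 − 1 = 0.0316, so 1 + r/4 = 1.0316^(1/4).
r/4 = 0.007808, so r = 0.031232 = 3.1232%.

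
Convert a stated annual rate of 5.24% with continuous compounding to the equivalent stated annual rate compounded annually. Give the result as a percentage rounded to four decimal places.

EAR under continuous compounding: e^0.0524 − 1 = 0.053797.
Compounded annually, the equivalent nominal rate is the EAR itself: 5.3797%.

5.3797%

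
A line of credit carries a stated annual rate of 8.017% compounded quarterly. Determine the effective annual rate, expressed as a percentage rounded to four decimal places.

8.2613%

EAR = (1 + 0.08017/4)^4 − 1.
= (1 + 0.020042)^4 − 1 = 1.082613 − 1 = 8.2613%.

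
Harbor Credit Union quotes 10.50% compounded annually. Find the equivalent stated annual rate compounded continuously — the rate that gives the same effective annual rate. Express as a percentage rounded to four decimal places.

Compounded annually, EAR = nominal = 0.105000.
Equivalent continuous rate: r = ln(1 + 0.105000) = 0.099845 = 9.9845%.

9.9845%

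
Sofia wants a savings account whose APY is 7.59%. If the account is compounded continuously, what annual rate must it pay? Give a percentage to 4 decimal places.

Continuous: nominal r satisfies e^r − 1 = 0.0759.
r = ln(1 + 0.0759) = ln(1.0759) = 0.073158 = 7.3158%.

7.3158%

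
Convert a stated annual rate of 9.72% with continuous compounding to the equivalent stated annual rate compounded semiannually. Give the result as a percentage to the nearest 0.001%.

9.960%

EAR under continuous compounding: e^0.0972 − 1 = 0.102081.
Solve (1 + r/2)^2 = 1.102081: r/2 = 1.102081^(1/2) − 1 = 0.049800, so r = 0.099601 = 9.960%.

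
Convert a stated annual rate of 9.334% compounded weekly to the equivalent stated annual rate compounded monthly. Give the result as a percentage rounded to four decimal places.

9.3620%

EAR = (1 + 0.09334/52)^52 − 1 = 0.097743.
Solve (1 + r/12)^12 = 1.097743: r/12 = 1.097743^(1/12) − 1 = 0.007802, so r = 0.093620 = 9.3620%.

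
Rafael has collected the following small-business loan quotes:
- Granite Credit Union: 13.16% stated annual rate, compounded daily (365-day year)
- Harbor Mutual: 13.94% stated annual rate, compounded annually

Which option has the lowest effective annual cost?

Harbor Mutual

Granite Credit Union: (1 + 0.1316/365)^365 − 1 = 14.062%
Harbor Mutual: compounded annually, EAR = 13.940%
The lowest effective annual rate is Harbor Mutual at 13.940%.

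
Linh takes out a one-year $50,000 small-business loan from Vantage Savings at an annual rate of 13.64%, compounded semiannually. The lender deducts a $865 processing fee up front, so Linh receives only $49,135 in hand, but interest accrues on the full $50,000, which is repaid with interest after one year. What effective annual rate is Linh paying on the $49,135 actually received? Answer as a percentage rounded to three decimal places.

16.114%

Amount owed after one year: 50,000 × (1 + 0.1364/2)^2 = 50,000 × 1.141051 = $57,052.56.
Effective rate on net proceeds: 57,052.56 / 49,135 − 1 = 0.161139 = 16.114%.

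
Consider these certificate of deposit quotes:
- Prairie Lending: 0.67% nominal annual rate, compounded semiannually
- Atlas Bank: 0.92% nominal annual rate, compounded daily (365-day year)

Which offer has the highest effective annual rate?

Prairie Lending: (1 + 0.0067/2)^2 − 1 = 0.671%
Atlas Bank: (1 + 0.0092/365)^365 − 1 = 0.924%
The highest effective annual rate is Atlas Bank at 0.924%.

Atlas Bank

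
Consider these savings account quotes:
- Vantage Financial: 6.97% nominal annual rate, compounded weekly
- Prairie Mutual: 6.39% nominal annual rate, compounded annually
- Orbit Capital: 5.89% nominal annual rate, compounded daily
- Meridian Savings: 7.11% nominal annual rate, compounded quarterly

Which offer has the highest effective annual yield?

Meridian Savings

Vantage Financial: (1 + 0.0697/52)^52 − 1 = 7.214%
Prairie Mutual: compounded annually, EAR = 6.390%
Orbit Capital: (1 + 0.0589/365)^365 − 1 = 6.066%
Meridian Savings: (1 + 0.0711/4)^4 − 1 = 7.302%
The highest effective annual rate is Meridian Savings at 7.302%.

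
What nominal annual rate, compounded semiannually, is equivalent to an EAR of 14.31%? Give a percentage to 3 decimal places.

13.832%

(1 + r/2)^2 − 1 = 0.1431, so 1 + r/2 = 1.1431^(1/2).
r/2 = 0.069159, so r = 0.138317 = 13.832%.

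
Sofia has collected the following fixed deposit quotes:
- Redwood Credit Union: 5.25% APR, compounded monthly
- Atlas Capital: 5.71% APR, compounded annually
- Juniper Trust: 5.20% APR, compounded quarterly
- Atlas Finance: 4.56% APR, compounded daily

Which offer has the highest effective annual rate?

Redwood Credit Union: (1 + 0.0525/12)^12 − 1 = 5.378%
Atlas Capital: compounded annually, EAR = 5.710%
Juniper Trust: (1 + 0.0520/4)^4 − 1 = 5.302%
Atlas Finance: (1 + 0.0456/365)^365 − 1 = 4.665%
The highest effective annual rate is Atlas Capital at 5.710%.

Atlas Capital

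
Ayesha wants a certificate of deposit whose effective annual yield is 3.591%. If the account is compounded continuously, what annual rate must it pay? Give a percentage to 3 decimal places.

Continuous: nominal r satisfies e^r − 1 = 0.03591.
r = ln(1 + 0.03591) = ln(1.03591) = 0.035280 = 3.528%.

3.528%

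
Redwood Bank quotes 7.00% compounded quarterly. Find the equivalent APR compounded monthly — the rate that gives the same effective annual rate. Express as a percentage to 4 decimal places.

6.9596%

EAR = (1 + 0.0700/4)^4 − 1 = 0.071859.
Solve (1 + r/12)^12 = 1.071859: r/12 = 1.071859^(1/12) − 1 = 0.005800, so r = 0.069596 = 6.9596%.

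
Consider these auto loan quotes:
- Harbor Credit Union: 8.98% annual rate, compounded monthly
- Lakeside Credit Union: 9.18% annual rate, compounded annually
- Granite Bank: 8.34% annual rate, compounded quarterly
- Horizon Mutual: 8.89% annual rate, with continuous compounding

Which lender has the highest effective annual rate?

Harbor Credit Union: (1 + 0.0898/12)^12 − 1 = 9.359%
Lakeside Credit Union: compounded annually, EAR = 9.180%
Granite Bank: (1 + 0.0834/4)^4 − 1 = 8.604%
Horizon Mutual: e^0.0889 − 1 = 9.297%
The highest effective annual rate is Harbor Credit Union at 9.359%.

Harbor Credit Union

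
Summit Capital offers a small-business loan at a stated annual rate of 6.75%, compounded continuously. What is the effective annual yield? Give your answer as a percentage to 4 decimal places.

With continuous compounding, EAR = e^0.0675 − 1.
e^0.0675 = 1.069830, so EAR = 0.069830 = 6.9830%.

6.9830%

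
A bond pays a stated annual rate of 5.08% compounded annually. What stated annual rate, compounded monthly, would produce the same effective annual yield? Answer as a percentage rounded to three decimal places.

Compounded annually, EAR = nominal = 0.050800.
Solve (1 + r/12)^12 = 1.050800: r/12 = 1.050800^(1/12) − 1 = 0.004138, so r = 0.049654 = 4.965%.

4.965%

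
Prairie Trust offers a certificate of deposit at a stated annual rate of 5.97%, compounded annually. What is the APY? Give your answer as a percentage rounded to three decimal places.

5.970%

Annual compounding means the effective rate equals the nominal rate: 5.970%.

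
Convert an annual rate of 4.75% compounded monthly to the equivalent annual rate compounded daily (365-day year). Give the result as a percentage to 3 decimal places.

4.741%

EAR = (1 + 0.0475/12)^12 − 1 = 0.048548.
Solve (1 + r/365)^365 = 1.048548: r/365 = 1.048548^(1/365) − 1 = 0.000130, so r = 0.047409 = 4.741%.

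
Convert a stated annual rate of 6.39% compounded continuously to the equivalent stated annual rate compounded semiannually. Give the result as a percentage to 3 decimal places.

6.493%

EAR under continuous compounding: e^0.0639 − 1 = 0.065986.
Solve (1 + r/2)^2 = 1.065986: r/2 = 1.065986^(1/2) − 1 = 0.032466, so r = 0.064932 = 6.493%.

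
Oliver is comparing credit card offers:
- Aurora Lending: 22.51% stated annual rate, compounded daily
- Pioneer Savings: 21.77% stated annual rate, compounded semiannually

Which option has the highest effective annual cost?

Aurora Lending

Aurora Lending: (1 + 0.2251/365)^365 − 1 = 25.236%
Pioneer Savings: (1 + 0.2177/2)^2 − 1 = 22.955%
The highest effective annual rate is Aurora Lending at 25.236%.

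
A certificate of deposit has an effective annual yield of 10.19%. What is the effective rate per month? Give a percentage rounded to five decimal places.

0.81191%

The per-month rate i satisfies (1 + i)^12 = 1 + 0.1019.
i = 1.1019^(1/12) − 1 = 0.0081191 = 0.81191%.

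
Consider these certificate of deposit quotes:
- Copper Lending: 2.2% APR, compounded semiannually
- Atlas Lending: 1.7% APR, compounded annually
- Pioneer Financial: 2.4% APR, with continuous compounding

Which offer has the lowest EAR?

Copper Lending: (1 + 0.022/2)^2 − 1 = 2.212%
Atlas Lending: compounded annually, EAR = 1.700%
Pioneer Financial: e^0.024 − 1 = 2.429%
The lowest effective annual rate is Atlas Lending at 1.700%.

Atlas Lending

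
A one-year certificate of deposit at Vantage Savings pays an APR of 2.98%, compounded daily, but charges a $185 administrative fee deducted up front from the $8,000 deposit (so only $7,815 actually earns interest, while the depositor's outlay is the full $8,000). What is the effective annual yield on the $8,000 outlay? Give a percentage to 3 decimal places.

Value after one year: 7,815 × (1 + 0.0298/365)^365 = 7,815 × 1.030247 = $8,051.38.
Effective yield on the $8,000 outlay: 8,051.38 / 8,000 − 1 = 0.006423 = 0.642%.

0.642%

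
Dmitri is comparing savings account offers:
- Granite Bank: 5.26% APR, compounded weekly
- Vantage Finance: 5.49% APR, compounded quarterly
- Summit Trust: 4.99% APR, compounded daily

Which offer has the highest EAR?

Vantage Finance

Granite Bank: (1 + 0.0526/52)^52 − 1 = 5.398%
Vantage Finance: (1 + 0.0549/4)^4 − 1 = 5.604%
Summit Trust: (1 + 0.0499/365)^365 − 1 = 5.116%
The highest effective annual rate is Vantage Finance at 5.604%.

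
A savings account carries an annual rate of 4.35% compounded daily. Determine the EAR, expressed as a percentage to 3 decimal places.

4.446%

EAR = (1 + 0.0435/365)^365 − 1.
= (1 + 0.000119)^365 − 1 = 1.044457 − 1 = 4.446%.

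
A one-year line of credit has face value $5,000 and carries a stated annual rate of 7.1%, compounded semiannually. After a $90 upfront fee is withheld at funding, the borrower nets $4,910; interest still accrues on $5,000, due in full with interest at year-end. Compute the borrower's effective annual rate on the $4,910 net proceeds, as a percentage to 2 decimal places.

9.19%

Amount owed after one year: 5,000 × (1 + 0.071/2)^2 = 5,000 × 1.072260 = $5,361.30.
Effective rate on net proceeds: 5,361.30 / 4,910 − 1 = 0.091915 = 9.19%.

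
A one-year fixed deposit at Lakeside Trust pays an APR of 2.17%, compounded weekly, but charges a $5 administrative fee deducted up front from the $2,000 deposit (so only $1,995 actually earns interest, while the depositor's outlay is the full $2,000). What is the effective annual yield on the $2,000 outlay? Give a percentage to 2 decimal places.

1.94%

Value after one year: 1,995 × (1 + 0.0217/52)^52 = 1,995 × 1.021933 = $2,038.76.
Effective yield on the $2,000 outlay: 2,038.76 / 2,000 − 1 = 0.019378 = 1.94%.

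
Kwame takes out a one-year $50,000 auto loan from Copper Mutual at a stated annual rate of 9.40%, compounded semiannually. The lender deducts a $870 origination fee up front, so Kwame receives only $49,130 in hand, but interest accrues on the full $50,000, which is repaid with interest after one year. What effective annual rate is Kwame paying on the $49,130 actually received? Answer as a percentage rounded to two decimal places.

Amount owed after one year: 50,000 × (1 + 0.0940/2)^2 = 50,000 × 1.096209 = $54,810.45.
Effective rate on net proceeds: 54,810.45 / 49,130 − 1 = 0.115621 = 11.56%.

11.56%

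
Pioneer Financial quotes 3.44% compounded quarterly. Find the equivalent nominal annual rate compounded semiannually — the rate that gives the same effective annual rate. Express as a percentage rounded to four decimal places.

EAR = (1 + 0.0344/4)^4 − 1 = 0.034846.
Solve (1 + r/2)^2 = 1.034846: r/2 = 1.034846^(1/2) − 1 = 0.017274, so r = 0.034548 = 3.4548%.

3.4548%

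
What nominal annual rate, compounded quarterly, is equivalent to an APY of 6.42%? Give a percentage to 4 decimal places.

(1 + r/4)^4 − 1 = 0.0642, so 1 + r/4 = 1.0642^(1/4).
r/4 = 0.015677, so r = 0.062710 = 6.2710%.

6.2710%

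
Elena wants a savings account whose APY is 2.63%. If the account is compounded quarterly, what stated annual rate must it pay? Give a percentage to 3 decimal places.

2.604%

(1 + r/4)^4 − 1 = 0.0263, so 1 + r/4 = 1.0263^(1/4).
r/4 = 0.006511, so r = 0.026045 = 2.604%.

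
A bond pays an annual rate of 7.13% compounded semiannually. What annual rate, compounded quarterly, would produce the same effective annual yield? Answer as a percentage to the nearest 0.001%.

EAR = (1 + 0.0713/2)^2 − 1 = 0.072571.
Solve (1 + r/4)^4 = 1.072571: r/4 = 1.072571^(1/4) − 1 = 0.017669, so r = 0.070676 = 7.068%.

7.068%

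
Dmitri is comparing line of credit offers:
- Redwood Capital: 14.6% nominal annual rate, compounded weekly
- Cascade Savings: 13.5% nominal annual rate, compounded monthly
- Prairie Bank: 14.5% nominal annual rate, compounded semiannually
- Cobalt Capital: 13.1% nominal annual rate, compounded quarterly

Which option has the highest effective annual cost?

Redwood Capital: (1 + 0.146/52)^52 − 1 = 15.696%
Cascade Savings: (1 + 0.135/12)^12 − 1 = 14.367%
Prairie Bank: (1 + 0.145/2)^2 − 1 = 15.026%
Cobalt Capital: (1 + 0.131/4)^4 − 1 = 13.758%
The highest effective annual rate is Redwood Capital at 15.696%.

Redwood Capital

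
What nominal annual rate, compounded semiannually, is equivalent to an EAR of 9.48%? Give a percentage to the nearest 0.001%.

9.265%

(1 + r/2)^2 − 1 = 0.0948, so 1 + r/2 = 1.0948^(1/2).
r/2 = 0.046327, so r = 0.092654 = 9.265%.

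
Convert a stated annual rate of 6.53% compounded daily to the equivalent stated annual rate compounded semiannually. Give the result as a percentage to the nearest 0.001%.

EAR = (1 + 0.0653/365)^365 − 1 = 0.067473.
Solve (1 + r/2)^2 = 1.067473: r/2 = 1.067473^(1/2) − 1 = 0.033186, so r = 0.066372 = 6.637%.

6.637%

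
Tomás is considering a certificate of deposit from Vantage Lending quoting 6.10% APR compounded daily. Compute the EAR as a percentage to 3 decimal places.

EAR = (1 + 0.0610/365)^365 − 1.
= (1 + 0.000167)^365 − 1 = 1.062893 − 1 = 6.289%.

6.289%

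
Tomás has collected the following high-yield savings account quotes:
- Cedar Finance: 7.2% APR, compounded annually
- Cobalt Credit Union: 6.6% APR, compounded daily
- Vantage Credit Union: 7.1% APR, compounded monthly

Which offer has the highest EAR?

Cedar Finance: compounded annually, EAR = 7.200%
Cobalt Credit Union: (1 + 0.066/365)^365 − 1 = 6.822%
Vantage Credit Union: (1 + 0.071/12)^12 − 1 = 7.336%
The highest effective annual rate is Vantage Credit Union at 7.336%.

Vantage Credit Union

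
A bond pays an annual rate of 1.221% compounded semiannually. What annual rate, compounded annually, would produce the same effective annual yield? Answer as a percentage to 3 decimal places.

EAR = (1 + 0.01221/2)^2 − 1 = 0.012247.
Compounded annually, the equivalent nominal rate is the EAR itself: 1.225%.

1.225%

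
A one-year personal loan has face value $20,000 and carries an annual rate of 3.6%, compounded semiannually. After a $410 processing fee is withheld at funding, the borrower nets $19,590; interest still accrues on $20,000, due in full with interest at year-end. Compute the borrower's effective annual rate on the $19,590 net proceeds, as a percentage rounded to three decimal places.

5.801%

Amount owed after one year: 20,000 × (1 + 0.036/2)^2 = 20,000 × 1.036324 = $20,726.48.
Effective rate on net proceeds: 20,726.48 / 19,590 − 1 = 0.058013 = 5.801%.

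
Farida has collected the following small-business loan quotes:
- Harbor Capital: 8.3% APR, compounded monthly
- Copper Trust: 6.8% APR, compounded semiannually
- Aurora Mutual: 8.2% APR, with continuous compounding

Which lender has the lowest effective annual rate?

Harbor Capital: (1 + 0.083/12)^12 − 1 = 8.623%
Copper Trust: (1 + 0.068/2)^2 − 1 = 6.916%
Aurora Mutual: e^0.082 − 1 = 8.546%
The lowest effective annual rate is Copper Trust at 6.916%.

Copper Trust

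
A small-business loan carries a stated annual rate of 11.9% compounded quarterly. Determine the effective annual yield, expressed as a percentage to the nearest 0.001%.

EAR = (1 + 0.119/4)^4 − 1.
= 1.124416 − 1 = 12.442%.

12.442%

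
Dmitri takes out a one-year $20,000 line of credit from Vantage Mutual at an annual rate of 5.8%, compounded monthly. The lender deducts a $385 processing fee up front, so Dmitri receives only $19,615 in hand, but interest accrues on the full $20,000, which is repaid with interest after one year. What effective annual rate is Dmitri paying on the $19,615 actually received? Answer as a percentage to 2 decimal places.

8.04%

Amount owed after one year: 20,000 × (1 + 0.058/12)^12 = 20,000 × 1.059567 = $21,191.34.
Effective rate on net proceeds: 21,191.34 / 19,615 − 1 = 0.080364 = 8.04%.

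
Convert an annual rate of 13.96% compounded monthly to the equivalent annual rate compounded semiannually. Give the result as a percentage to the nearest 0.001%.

EAR = (1 + 0.1396/12)^12 − 1 = 0.148888.
Solve (1 + r/2)^2 = 1.148888: r/2 = 1.148888^(1/2) − 1 = 0.071862, so r = 0.143724 = 14.372%.

14.372%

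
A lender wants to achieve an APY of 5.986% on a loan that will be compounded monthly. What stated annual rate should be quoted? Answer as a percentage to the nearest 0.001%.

(1 + r/12)^12 − 1 = 0.05986, so 1 + r/12 = 1.05986^(1/12).
r/12 = 0.004856, so r = 0.058278 = 5.828%.

5.828%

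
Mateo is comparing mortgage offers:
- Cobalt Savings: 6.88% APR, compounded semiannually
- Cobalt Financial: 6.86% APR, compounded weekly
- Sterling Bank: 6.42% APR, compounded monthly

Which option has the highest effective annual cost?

Cobalt Savings: (1 + 0.0688/2)^2 − 1 = 6.998%
Cobalt Financial: (1 + 0.0686/52)^52 − 1 = 7.096%
Sterling Bank: (1 + 0.0642/12)^12 − 1 = 6.612%
The highest effective annual rate is Cobalt Financial at 7.096%.

Cobalt Financial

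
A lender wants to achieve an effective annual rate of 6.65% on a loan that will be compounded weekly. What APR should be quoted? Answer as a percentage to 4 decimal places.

6.4422%

(1 + r/52)^52 − 1 = 0.0665, so 1 + r/52 = 1.0665^(1/52).
r/52 = 0.001239, so r = 0.064422 = 6.4422%.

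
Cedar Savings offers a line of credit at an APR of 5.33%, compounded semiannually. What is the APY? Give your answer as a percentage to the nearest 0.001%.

EAR = (1 + 0.0533/2)^2 − 1.
= (1 + 0.026650)^2 − 1 = 1.054010 − 1 = 5.401%.

5.401%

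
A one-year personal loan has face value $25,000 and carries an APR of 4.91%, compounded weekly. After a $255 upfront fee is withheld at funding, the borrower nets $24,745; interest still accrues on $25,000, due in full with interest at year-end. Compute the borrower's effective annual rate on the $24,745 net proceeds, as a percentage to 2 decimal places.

6.11%

Amount owed after one year: 25,000 × (1 + 0.0491/52)^52 = 25,000 × 1.050301 = $26,257.53.
Effective rate on net proceeds: 26,257.53 / 24,745 − 1 = 0.061125 = 6.11%.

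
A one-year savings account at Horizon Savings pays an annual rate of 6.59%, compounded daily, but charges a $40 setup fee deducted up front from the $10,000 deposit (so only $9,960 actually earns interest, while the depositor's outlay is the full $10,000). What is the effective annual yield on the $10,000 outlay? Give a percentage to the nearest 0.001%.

6.384%

Value after one year: 9,960 × (1 + 0.0659/365)^365 = 9,960 × 1.068114 = $10,638.41.
Effective yield on the $10,000 outlay: 10,638.41 / 10,000 − 1 = 0.063841 = 6.384%.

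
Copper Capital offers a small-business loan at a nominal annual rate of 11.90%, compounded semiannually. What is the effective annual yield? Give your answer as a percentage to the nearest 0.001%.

EAR = (1 + 0.1190/2)^2 − 1.
= (1 + 0.059500)^2 − 1 = 1.122540 − 1 = 12.254%.

12.254%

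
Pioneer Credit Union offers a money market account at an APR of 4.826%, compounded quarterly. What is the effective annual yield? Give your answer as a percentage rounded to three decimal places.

EAR = (1 + 0.04826/4)^4 − 1.
= (1 + 0.012065)^4 − 1 = 1.049140 − 1 = 4.914%.

4.914%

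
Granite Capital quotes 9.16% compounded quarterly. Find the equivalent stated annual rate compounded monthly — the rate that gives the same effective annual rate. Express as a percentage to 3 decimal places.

9.091%

EAR = (1 + 0.0916/4)^4 − 1 = 0.094795.
Solve (1 + r/12)^12 = 1.094795: r/12 = 1.094795^(1/12) − 1 = 0.007576, so r = 0.090910 = 9.091%.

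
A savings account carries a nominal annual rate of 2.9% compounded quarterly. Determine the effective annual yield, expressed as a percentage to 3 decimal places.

EAR = (1 + 0.029/4)^4 − 1.
= 1.029317 − 1 = 2.932%.

2.932%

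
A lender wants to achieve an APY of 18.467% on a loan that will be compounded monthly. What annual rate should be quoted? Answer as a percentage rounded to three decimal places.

(1 + r/12)^12 − 1 = 0.18467, so 1 + r/12 = 1.18467^(1/12).
r/12 = 0.014222, so r = 0.170666 = 17.067%.

17.067%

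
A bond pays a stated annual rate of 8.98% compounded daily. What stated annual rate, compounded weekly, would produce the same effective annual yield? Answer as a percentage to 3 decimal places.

EAR = (1 + 0.0898/365)^365 − 1 = 0.093943.
Solve (1 + r/52)^52 = 1.093943: r/52 = 1.093943^(1/52) − 1 = 0.001728, so r = 0.089867 = 8.987%.

8.987%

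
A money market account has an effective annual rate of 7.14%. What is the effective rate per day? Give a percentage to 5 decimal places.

0.01890%

The per-day rate i satisfies (1 + i)^365 = 1 + 0.0714.
i = 1.0714^(1/365) − 1 = 0.0001890 = 0.01890%.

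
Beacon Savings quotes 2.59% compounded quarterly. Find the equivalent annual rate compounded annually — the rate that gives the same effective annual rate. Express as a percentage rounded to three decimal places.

2.615%

EAR = (1 + 0.0259/4)^4 − 1 = 0.026153.
Compounded annually, the equivalent nominal rate is the EAR itself: 2.615%.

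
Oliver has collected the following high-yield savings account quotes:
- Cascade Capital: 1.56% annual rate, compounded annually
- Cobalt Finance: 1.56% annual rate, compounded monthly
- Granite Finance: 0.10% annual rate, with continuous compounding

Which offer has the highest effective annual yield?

Cascade Capital: compounded annually, EAR = 1.560%
Cobalt Finance: (1 + 0.0156/12)^12 − 1 = 1.571%
Granite Finance: e^0.0010 − 1 = 0.100%
The highest effective annual rate is Cobalt Finance at 1.571%.

Cobalt Finance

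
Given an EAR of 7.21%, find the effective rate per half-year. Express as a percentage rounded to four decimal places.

The per-half-year rate i satisfies (1 + i)^2 = 1 + 0.0721.
i = 1.0721^(1/2) − 1 = 0.0354226 = 3.5423%.

3.5423%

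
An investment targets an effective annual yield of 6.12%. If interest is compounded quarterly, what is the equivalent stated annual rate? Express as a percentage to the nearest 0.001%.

(1 + r/4)^4 − 1 = 0.0612, so 1 + r/4 = 1.0612^(1/4).
r/4 = 0.014961, so r = 0.059844 = 5.984%.

5.984%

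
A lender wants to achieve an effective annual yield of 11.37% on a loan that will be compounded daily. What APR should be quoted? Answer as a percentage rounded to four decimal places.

10.7704%

(1 + r/365)^365 − 1 = 0.1137, so 1 + r/365 = 1.1137^(1/365).
r/365 = 0.000295, so r = 0.107704 = 10.7704%.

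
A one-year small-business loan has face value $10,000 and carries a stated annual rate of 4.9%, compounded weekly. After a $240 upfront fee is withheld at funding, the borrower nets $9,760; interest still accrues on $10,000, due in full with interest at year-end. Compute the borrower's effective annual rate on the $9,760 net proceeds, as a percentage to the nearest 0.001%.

Amount owed after one year: 10,000 × (1 + 0.049/52)^52 = 10,000 × 1.050196 = $10,501.96.
Effective rate on net proceeds: 10,501.96 / 9,760 − 1 = 0.076021 = 7.602%.

7.602%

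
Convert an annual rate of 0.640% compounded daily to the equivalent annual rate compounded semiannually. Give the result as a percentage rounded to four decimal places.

EAR = (1 + 0.00640/365)^365 − 1 = 0.006420.
Solve (1 + r/2)^2 = 1.006420: r/2 = 1.006420^(1/2) − 1 = 0.003205, so r = 0.006410 = 0.6410%.

0.6410%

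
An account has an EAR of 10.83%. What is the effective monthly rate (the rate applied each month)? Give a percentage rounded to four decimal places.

The per-month rate i satisfies (1 + i)^12 = 1 + 0.1083.
i = 1.1083^(1/12) − 1 = 0.0086058 = 0.8606%.

0.8606%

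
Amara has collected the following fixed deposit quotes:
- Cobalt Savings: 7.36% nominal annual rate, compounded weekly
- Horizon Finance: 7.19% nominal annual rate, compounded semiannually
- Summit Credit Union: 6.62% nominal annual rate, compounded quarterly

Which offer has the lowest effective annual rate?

Summit Credit Union

Cobalt Savings: (1 + 0.0736/52)^52 − 1 = 7.632%
Horizon Finance: (1 + 0.0719/2)^2 − 1 = 7.319%
Summit Credit Union: (1 + 0.0662/4)^4 − 1 = 6.786%
The lowest effective annual rate is Summit Credit Union at 6.786%.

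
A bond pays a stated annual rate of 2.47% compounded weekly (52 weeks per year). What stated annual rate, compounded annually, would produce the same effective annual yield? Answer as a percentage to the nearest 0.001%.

EAR = (1 + 0.0247/52)^52 − 1 = 0.025002.
Compounded annually, the equivalent nominal rate is the EAR itself: 2.500%.

2.500%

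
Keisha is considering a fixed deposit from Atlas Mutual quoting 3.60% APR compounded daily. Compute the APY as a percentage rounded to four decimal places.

3.6654%

EAR = (1 + 0.0360/365)^365 − 1.
= (1 + 0.000099)^365 − 1 = 1.036654 − 1 = 3.6654%.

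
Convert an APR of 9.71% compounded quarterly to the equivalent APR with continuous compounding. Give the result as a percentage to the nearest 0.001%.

EAR = (1 + 0.0971/4)^4 − 1 = 0.100693.
Equivalent continuous rate: r = ln(1 + 0.100693) = 0.095940 = 9.594%.

9.594%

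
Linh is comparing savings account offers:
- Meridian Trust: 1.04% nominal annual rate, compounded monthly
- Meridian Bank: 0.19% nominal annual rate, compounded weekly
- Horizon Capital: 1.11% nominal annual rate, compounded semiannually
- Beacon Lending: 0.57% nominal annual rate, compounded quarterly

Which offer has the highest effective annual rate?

Meridian Trust: (1 + 0.0104/12)^12 − 1 = 1.045%
Meridian Bank: (1 + 0.0019/52)^52 − 1 = 0.190%
Horizon Capital: (1 + 0.0111/2)^2 − 1 = 1.113%
Beacon Lending: (1 + 0.0057/4)^4 − 1 = 0.571%
The highest effective annual rate is Horizon Capital at 1.113%.

Horizon Capital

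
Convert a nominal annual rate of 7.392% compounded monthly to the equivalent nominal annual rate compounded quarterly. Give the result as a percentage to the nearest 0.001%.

7.438%

EAR = (1 + 0.07392/12)^12 − 1 = 0.076477.
Solve (1 + r/4)^4 = 1.076477: r/4 = 1.076477^(1/4) − 1 = 0.018594, so r = 0.074376 = 7.438%.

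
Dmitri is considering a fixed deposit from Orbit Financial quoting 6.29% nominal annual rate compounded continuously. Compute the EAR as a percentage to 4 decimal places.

With continuous compounding, EAR = e^0.0629 − 1.
e^0.0629 = 1.064920, so EAR = 0.064920 = 6.4920%.

6.4920%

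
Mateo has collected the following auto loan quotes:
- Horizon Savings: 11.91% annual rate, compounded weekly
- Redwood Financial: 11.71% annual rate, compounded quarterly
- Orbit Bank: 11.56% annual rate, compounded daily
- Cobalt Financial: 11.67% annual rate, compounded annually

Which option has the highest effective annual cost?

Horizon Savings

Horizon Savings: (1 + 0.1191/52)^52 − 1 = 12.633%
Redwood Financial: (1 + 0.1171/4)^4 − 1 = 12.234%
Orbit Bank: (1 + 0.1156/365)^365 − 1 = 12.253%
Cobalt Financial: compounded annually, EAR = 11.670%
The highest effective annual rate is Horizon Savings at 12.633%.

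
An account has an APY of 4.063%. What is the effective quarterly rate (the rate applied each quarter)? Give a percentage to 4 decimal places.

The per-quarter rate i satisfies (1 + i)^4 = 1 + 0.04063.
i = 1.04063^(1/4) − 1 = 0.0100063 = 1.0006%.

1.0006%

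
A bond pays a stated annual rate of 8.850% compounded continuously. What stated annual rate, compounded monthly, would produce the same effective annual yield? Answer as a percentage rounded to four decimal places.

EAR under continuous compounding: e^0.08850 − 1 = 0.092534.
Solve (1 + r/12)^12 = 1.092534: r/12 = 1.092534^(1/12) − 1 = 0.007402, so r = 0.088827 = 8.8827%.

8.8827%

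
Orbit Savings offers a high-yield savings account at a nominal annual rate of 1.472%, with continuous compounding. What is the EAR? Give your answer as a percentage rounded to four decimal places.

With continuous compounding, EAR = e^0.01472 − 1.
e^0.01472 = 1.014829, so EAR = 0.014829 = 1.4829%.

1.4829%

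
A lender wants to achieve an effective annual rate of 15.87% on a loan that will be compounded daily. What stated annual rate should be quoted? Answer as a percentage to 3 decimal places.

(1 + r/365)^365 − 1 = 0.1587, so 1 + r/365 = 1.1587^(1/365).
r/365 = 0.000404, so r = 0.147328 = 14.733%.

14.733%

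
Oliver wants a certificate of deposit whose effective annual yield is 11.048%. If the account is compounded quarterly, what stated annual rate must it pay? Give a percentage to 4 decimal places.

(1 + r/4)^4 − 1 = 0.11048, so 1 + r/4 = 1.11048^(1/4).
r/4 = 0.026544, so r = 0.106177 = 10.6177%.

10.6177%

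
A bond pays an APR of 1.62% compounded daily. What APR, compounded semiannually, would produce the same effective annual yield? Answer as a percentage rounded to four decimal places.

EAR = (1 + 0.0162/365)^365 − 1 = 0.016332.
Solve (1 + r/2)^2 = 1.016332: r/2 = 1.016332^(1/2) − 1 = 0.008133, so r = 0.016265 = 1.6265%.

1.6265%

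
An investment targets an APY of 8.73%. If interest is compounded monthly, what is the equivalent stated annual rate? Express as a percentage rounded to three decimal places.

8.399%

(1 + r/12)^12 − 1 = 0.0873, so 1 + r/12 = 1.0873^(1/12).
r/12 = 0.006999, so r = 0.083990 = 8.399%.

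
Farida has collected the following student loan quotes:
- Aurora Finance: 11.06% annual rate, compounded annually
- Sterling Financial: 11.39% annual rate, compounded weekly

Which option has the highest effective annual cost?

Sterling Financial

Aurora Finance: compounded annually, EAR = 11.060%
Sterling Financial: (1 + 0.1139/52)^52 − 1 = 12.050%
The highest effective annual rate is Sterling Financial at 12.050%.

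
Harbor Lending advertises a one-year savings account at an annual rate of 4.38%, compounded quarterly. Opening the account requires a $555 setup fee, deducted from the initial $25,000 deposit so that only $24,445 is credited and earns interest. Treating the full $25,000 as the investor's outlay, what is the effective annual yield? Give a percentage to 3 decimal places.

2.134%

Value after one year: 24,445 × (1 + 0.0438/4)^4 = 24,445 × 1.044525 = $25,533.41.
Effective yield on the $25,000 outlay: 25,533.41 / 25,000 − 1 = 0.021336 = 2.134%.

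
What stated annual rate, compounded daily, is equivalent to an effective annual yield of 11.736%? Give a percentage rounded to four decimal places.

11.0986%

(1 + r/365)^365 − 1 = 0.11736, so 1 + r/365 = 1.11736^(1/365).
r/365 = 0.000304, so r = 0.110986 = 11.0986%.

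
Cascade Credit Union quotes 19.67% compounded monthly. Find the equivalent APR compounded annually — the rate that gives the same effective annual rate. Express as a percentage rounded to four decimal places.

21.5439%

EAR = (1 + 0.1967/12)^12 − 1 = 0.215439.
Compounded annually, the equivalent nominal rate is the EAR itself: 21.5439%.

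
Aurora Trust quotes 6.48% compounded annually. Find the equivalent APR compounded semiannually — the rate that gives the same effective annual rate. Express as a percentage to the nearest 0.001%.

Compounded annually, EAR = nominal = 0.064800.
Solve (1 + r/2)^2 = 1.064800: r/2 = 1.064800^(1/2) − 1 = 0.031891, so r = 0.063783 = 6.378%.

6.378%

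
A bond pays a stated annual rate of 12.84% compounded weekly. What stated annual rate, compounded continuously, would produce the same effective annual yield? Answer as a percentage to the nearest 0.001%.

EAR = (1 + 0.1284/52)^52 − 1 = 0.136828.
Equivalent continuous rate: r = ln(1 + 0.136828) = 0.128242 = 12.824%.

12.824%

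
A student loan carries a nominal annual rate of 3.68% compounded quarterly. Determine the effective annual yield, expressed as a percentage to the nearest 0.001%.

EAR = (1 + 0.0368/4)^4 − 1.
= (1 + 0.009200)^4 − 1 = 1.037311 − 1 = 3.731%.

3.731%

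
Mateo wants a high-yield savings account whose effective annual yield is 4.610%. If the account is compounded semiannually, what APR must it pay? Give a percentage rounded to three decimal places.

(1 + r/2)^2 − 1 = 0.04610, so 1 + r/2 = 1.04610^(1/2).
r/2 = 0.022790, so r = 0.045581 = 4.558%.

4.558%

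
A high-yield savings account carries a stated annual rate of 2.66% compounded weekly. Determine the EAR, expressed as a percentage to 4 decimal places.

2.6950%

EAR = (1 + 0.0266/52)^52 − 1.
= (1 + 0.000512)^52 − 1 = 1.026950 − 1 = 2.6950%.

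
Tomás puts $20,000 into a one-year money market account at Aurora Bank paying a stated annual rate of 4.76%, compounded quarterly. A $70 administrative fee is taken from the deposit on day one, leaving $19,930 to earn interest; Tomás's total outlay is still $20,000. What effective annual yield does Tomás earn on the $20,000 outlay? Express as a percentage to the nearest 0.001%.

Value after one year: 19,930 × (1 + 0.0476/4)^4 = 19,930 × 1.048456 = $20,895.74.
Effective yield on the $20,000 outlay: 20,895.74 / 20,000 − 1 = 0.044787 = 4.479%.

4.479%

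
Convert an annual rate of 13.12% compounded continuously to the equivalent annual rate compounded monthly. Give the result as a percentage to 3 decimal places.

13.192%

EAR under continuous compounding: e^0.1312 − 1 = 0.140196.
Solve (1 + r/12)^12 = 1.140196: r/12 = 1.140196^(1/12) − 1 = 0.010993, so r = 0.131920 = 13.192%.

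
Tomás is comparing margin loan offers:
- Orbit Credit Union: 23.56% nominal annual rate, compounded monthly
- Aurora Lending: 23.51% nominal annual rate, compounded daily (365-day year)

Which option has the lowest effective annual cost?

Orbit Credit Union: (1 + 0.2356/12)^12 − 1 = 26.278%
Aurora Lending: (1 + 0.2351/365)^365 − 1 = 26.494%
The lowest effective annual rate is Orbit Credit Union at 26.278%.

Orbit Credit Union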